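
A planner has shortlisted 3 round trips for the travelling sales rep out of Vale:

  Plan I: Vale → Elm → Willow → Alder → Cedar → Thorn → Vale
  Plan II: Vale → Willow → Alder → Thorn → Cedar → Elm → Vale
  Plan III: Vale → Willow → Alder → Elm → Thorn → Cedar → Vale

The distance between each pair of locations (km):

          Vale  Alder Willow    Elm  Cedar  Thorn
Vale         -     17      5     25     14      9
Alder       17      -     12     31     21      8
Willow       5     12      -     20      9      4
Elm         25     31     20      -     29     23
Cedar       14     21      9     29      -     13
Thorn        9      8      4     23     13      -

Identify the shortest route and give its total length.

Plan I: 25 + 20 + 12 + 21 + 13 + 9 = 100
Plan II: 5 + 12 + 8 + 13 + 29 + 25 = 92
Plan III: 5 + 12 + 31 + 23 + 13 + 14 = 98

Shortest is Plan II, total 92 km.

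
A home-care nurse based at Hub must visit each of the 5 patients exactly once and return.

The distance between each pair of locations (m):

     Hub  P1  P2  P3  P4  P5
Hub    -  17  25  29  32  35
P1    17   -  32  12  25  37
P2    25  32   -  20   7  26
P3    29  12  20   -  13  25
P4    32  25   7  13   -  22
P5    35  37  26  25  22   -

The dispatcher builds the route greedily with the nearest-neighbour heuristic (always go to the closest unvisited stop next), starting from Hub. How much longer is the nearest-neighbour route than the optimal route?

The nearest-neighbour route is 2 m longer than optimal.

Hub: P1=17, P2=25, P3=29, P4=32, P5=35 ⇒ P1
P1: P3=12, P4=25, P2=32, P5=37 ⇒ P3
P3: P4=13, P2=20, P5=25 ⇒ P4
P4: P2=7, P5=22 ⇒ P2
P2: P5=26 ⇒ P5
NN route Hub → P1 → P3 → P4 → P2 → P5 → Hub costs 110.
Optimal: Hub → P1 → P3 → P5 → P4 → P2 → Hub costs 108 (by enumerating all 60 distinct tours).
Excess = 110 − 108 = 2.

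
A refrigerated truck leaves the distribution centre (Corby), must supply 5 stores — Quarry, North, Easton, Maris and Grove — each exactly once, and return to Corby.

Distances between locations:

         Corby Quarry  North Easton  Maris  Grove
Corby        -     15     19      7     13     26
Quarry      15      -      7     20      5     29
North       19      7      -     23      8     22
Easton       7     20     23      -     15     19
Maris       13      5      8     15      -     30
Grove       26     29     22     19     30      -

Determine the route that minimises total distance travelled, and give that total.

There are 60 distinct closed tours to check (reversals are equivalent).
Corby→Quarry→North→Easton→Maris→Grove→Corby: 15+7+23+15+30+26 = 116
Corby→Quarry→North→Easton→Grove→Maris→Corby: 15+7+23+19+30+13 = 107
Corby→Quarry→North→Maris→Easton→Grove→Corby: 15+7+8+15+19+26 = 90
Corby→Quarry→North→Maris→Grove→Easton→Corby: 15+7+8+30+19+7 = 86
Corby→Quarry→North→Grove→Easton→Maris→Corby: 15+7+22+19+15+13 = 91
Corby→Quarry→North→Grove→Maris→Easton→Corby: 15+7+22+30+15+7 = 96
Corby→Quarry→Easton→North→Maris→Grove→Corby: 15+20+23+8+30+26 = 122
Corby→Quarry→Easton→North→Grove→Maris→Corby: 15+20+23+22+30+13 = 123
Corby→Quarry→Easton→Maris→North→Grove→Corby: 15+20+15+8+22+26 = 106
Corby→Quarry→Easton→Maris→Grove→North→Corby: 15+20+15+30+22+19 = 121
Corby→Quarry→Easton→Grove→North→Maris→Corby: 15+20+19+22+8+13 = 97
Corby→Quarry→Easton→Grove→Maris→North→Corby: 15+20+19+30+8+19 = 111
Corby→Quarry→Maris→North→Easton→Grove→Corby: 15+5+8+23+19+26 = 96
Corby→Quarry→Maris→North→Grove→Easton→Corby: 15+5+8+22+19+7 = 76
… (46 more)
Corby→Easton→Grove→North→Quarry→Maris→Corby: 7+19+22+7+5+13 = 73  ← best
The minimum is 73.
One optimal route: Corby → Easton → Grove → North → Quarry → Maris → Corby (or its reverse).

Shortest round trip = 73.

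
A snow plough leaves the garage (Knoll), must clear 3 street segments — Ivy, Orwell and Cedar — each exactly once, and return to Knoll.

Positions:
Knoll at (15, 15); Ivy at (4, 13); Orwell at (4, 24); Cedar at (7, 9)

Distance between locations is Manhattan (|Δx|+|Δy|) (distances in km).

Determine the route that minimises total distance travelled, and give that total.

There are 3 distinct closed tours to check (reversals are equivalent).
Knoll - Ivy - Orwell - Cedar - Knoll: 13+11+18+14 = 56
Knoll - Ivy - Cedar - Orwell - Knoll: 13+7+18+20 = 58
Knoll - Orwell - Ivy - Cedar - Knoll: 20+11+7+14 = 52
The minimum is 52.
One optimal route: Knoll → Orwell → Ivy → Cedar → Knoll (or its reverse).

Shortest round trip = 52 km.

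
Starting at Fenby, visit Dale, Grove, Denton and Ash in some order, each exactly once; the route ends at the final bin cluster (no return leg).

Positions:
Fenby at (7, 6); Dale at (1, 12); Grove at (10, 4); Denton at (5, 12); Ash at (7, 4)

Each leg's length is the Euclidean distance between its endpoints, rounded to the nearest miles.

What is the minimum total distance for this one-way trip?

18 miles — the minimum one-way total.

There are 4! = 24 possible orderings.
Fenby → Dale → Grove → Denton → Ash: 8+12+9+8 = 37
Fenby → Dale → Grove → Ash → Denton: 8+12+3+8 = 31
Fenby → Dale → Denton → Grove → Ash: 8+4+9+3 = 24
Fenby → Dale → Denton → Ash → Grove: 8+4+8+3 = 23
Fenby → Dale → Ash → Grove → Denton: 8+10+3+9 = 30
Fenby → Dale → Ash → Denton → Grove: 8+10+8+9 = 35
Fenby → Grove → Dale → Denton → Ash: 4+12+4+8 = 28
Fenby → Grove → Dale → Ash → Denton: 4+12+10+8 = 34
Fenby → Grove → Denton → Dale → Ash: 4+9+4+10 = 27
Fenby → Grove → Denton → Ash → Dale: 4+9+8+10 = 31
Fenby → Grove → Ash → Dale → Denton: 4+3+10+4 = 21
Fenby → Grove → Ash → Denton → Dale: 4+3+8+4 = 19
Fenby → Denton → Dale → Grove → Ash: 6+4+12+3 = 25
Fenby → Denton → Dale → Ash → Grove: 6+4+10+3 = 23
… (10 more)
Fenby → Ash → Grove → Denton → Dale: 2+3+9+4 = 18  ← best
The minimum is 18.
One shortest path: Fenby → Ash → Grove → Denton → Dale.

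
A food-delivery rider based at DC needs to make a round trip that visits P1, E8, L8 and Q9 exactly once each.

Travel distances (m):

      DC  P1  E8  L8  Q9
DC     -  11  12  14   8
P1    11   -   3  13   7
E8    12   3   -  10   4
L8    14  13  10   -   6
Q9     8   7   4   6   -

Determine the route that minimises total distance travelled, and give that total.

Shortest round trip = 38 m.

There are 12 distinct closed tours to check (reversals are equivalent).
DC → P1 → E8 → L8 → Q9 → DC: 11+3+10+6+8 = 38
DC → P1 → E8 → Q9 → L8 → DC: 11+3+4+6+14 = 38
DC → P1 → L8 → E8 → Q9 → DC: 11+13+10+4+8 = 46
DC → P1 → L8 → Q9 → E8 → DC: 11+13+6+4+12 = 46
DC → P1 → Q9 → E8 → L8 → DC: 11+7+4+10+14 = 46
DC → P1 → Q9 → L8 → E8 → DC: 11+7+6+10+12 = 46
DC → E8 → P1 → L8 → Q9 → DC: 12+3+13+6+8 = 42
DC → E8 → P1 → Q9 → L8 → DC: 12+3+7+6+14 = 42
DC → E8 → L8 → P1 → Q9 → DC: 12+10+13+7+8 = 50
DC → E8 → Q9 → P1 → L8 → DC: 12+4+7+13+14 = 50
DC → L8 → P1 → E8 → Q9 → DC: 14+13+3+4+8 = 42
DC → L8 → E8 → P1 → Q9 → DC: 14+10+3+7+8 = 42
The minimum is 38.
One optimal route: DC → P1 → E8 → L8 → Q9 → DC (or its reverse).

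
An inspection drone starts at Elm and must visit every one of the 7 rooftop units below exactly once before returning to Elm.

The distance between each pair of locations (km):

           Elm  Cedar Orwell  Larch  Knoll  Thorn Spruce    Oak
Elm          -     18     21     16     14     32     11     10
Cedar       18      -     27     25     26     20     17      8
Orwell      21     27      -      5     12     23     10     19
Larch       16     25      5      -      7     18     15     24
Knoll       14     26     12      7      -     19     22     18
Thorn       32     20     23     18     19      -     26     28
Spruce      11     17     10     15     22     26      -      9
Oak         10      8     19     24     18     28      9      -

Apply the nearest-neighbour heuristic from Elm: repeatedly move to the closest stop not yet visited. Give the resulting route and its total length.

From Elm: distances to unvisited — Oak=10, Spruce=11, Knoll=14, Larch=16, Cedar=18, Orwell=21, Thorn=32. Nearest is Oak (10).
From Oak: distances to unvisited — Cedar=8, Spruce=9, Knoll=18, Orwell=19, Larch=24, Thorn=28. Nearest is Cedar (8).
From Cedar: distances to unvisited — Spruce=17, Thorn=20, Larch=25, Knoll=26, Orwell=27. Nearest is Spruce (17).
From Spruce: distances to unvisited — Orwell=10, Larch=15, Knoll=22, Thorn=26. Nearest is Orwell (10).
From Orwell: distances to unvisited — Larch=5, Knoll=12, Thorn=23. Nearest is Larch (5).
From Larch: distances to unvisited — Knoll=7, Thorn=18. Nearest is Knoll (7).
From Knoll: distances to unvisited — Thorn=19. Nearest is Thorn (19).
Return Thorn→Elm: 32.
Total = 10 + 8 + 17 + 10 + 5 + 7 + 19 + 32 = 108.

Total distance 108 km via the nearest-neighbour route Elm → Oak → Cedar → Spruce → Orwell → Larch → Knoll → Thorn → Elm.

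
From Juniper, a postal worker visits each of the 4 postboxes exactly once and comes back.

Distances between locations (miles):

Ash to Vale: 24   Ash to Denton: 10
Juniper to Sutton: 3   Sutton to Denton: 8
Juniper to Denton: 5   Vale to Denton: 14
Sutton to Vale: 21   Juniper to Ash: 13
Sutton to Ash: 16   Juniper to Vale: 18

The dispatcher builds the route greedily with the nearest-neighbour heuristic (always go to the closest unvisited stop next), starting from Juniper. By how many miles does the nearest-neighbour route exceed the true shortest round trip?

2 miles longer than the optimal tour.

From Juniper: Sutton=3, Denton=5, Ash=13, Vale=18 → choose Sutton (3).
From Sutton: Denton=8, Ash=16, Vale=21 → choose Denton (8).
From Denton: Ash=10, Vale=14 → choose Ash (10).
From Ash: Vale=24 → choose Vale (24).
NN route Juniper → Sutton → Denton → Ash → Vale → Juniper costs 63.
Optimal: Juniper → Sutton → Ash → Denton → Vale → Juniper costs 61 (by enumerating all 12 distinct tours).
Excess = 63 − 61 = 2.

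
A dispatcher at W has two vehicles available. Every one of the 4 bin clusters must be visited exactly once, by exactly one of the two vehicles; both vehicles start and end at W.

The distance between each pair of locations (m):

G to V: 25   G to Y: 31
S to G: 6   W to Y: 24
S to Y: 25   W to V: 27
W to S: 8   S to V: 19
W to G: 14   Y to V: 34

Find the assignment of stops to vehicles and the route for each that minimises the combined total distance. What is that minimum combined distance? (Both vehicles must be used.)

113 m — the smallest possible combined total.

Try each way of splitting the stops between the two vehicles (each non-empty) and, for each split, find the best tour for each vehicle:
  {S} + {G, Y, V}: 16 + 97 = 113
  {G} + {S, Y, V}: 28 + 85 = 113
  {S, G} + {Y, V}: 28 + 85 = 113
  {Y} + {S, G, V}: 48 + 66 = 114
  {S, Y} + {G, V}: 57 + 66 = 123
  {G, Y} + {S, V}: 69 + 54 = 123
  … (7 splits in total)
Best: vehicle 1 W → S → W = 16; vehicle 2 W → G → V → Y → W = 97; combined 113.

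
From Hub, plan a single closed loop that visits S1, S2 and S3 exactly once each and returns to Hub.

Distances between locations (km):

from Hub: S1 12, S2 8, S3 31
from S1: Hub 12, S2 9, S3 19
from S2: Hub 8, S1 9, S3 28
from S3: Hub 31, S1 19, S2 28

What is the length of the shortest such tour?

With 3 stops there are 3!/2 = 3 distinct round trips (a route and its reverse cost the same).
Hub-S1-S2-S3-Hub: 12+9+28+31 = 80
Hub-S1-S3-S2-Hub: 12+19+28+8 = 67
Hub-S2-S1-S3-Hub: 8+9+19+31 = 67
The minimum is 67.
One optimal route: Hub → S1 → S3 → S2 → Hub (or its reverse).

67 km — the shortest possible round trip.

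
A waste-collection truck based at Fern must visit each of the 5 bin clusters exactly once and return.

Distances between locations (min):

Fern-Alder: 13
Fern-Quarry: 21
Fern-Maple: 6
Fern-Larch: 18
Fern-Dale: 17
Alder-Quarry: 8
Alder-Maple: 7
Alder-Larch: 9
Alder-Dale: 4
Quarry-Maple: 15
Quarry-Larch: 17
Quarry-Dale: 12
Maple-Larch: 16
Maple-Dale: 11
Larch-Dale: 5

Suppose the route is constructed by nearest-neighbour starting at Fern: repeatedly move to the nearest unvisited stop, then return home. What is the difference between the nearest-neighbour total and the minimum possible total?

From Fern: Maple=6, Alder=13, Dale=17, Larch=18, Quarry=21 → choose Maple (6).
From Maple: Alder=7, Dale=11, Quarry=15, Larch=16 → choose Alder (7).
From Alder: Dale=4, Quarry=8, Larch=9 → choose Dale (4).
From Dale: Larch=5, Quarry=12 → choose Larch (5).
From Larch: Quarry=17 → choose Quarry (17).
NN route Fern → Maple → Alder → Dale → Larch → Quarry → Fern costs 60.
Optimal: Fern → Maple → Alder → Quarry → Dale → Larch → Fern costs 56 (by enumerating all 60 distinct tours).
Excess = 60 − 56 = 4.

The nearest-neighbour route is 4 min longer than optimal.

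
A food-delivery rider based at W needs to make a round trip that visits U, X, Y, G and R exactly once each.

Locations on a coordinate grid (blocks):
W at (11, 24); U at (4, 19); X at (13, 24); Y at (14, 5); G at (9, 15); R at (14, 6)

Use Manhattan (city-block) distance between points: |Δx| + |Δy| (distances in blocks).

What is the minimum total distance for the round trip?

Shortest round trip = 58 blocks.

W → U → X → Y → G → R → W: 12+14+20+15+14+21 = 96
W → U → X → Y → R → G → W: 12+14+20+1+14+11 = 72
W → U → X → G → Y → R → W: 12+14+13+15+1+21 = 76
W → U → X → G → R → Y → W: 12+14+13+14+1+22 = 76
W → U → X → R → Y → G → W: 12+14+19+1+15+11 = 72
W → U → X → R → G → Y → W: 12+14+19+14+15+22 = 96
W → U → Y → X → G → R → W: 12+24+20+13+14+21 = 104
W → U → Y → X → R → G → W: 12+24+20+19+14+11 = 100
W → U → Y → G → X → R → W: 12+24+15+13+19+21 = 104
W → U → Y → G → R → X → W: 12+24+15+14+19+2 = 86
W → U → Y → R → X → G → W: 12+24+1+19+13+11 = 80
W → U → Y → R → G → X → W: 12+24+1+14+13+2 = 66
W → U → G → X → Y → R → W: 12+9+13+20+1+21 = 76
W → U → G → X → R → Y → W: 12+9+13+19+1+22 = 76
… (46 more)
W → U → G → Y → R → X → W: 12+9+15+1+19+2 = 58  ← best
The minimum is 58.
One optimal route: W → U → G → Y → R → X → W (or its reverse).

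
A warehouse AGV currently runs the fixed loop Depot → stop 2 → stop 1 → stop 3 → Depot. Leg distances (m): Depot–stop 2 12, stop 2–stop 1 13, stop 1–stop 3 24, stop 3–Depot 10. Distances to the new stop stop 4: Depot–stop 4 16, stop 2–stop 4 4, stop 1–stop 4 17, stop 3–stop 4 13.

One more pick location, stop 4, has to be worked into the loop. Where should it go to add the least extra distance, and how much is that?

Insertion cost between consecutive stops i–j is d(i,stop 4) + d(stop 4,j) − d(i,j):
  between Depot and stop 2: 16 + 4 − 12 = 8
  between stop 2 and stop 1: 4 + 17 − 13 = 8
  between stop 1 and stop 3: 17 + 13 − 24 = 6
  between stop 3 and Depot: 13 + 16 − 10 = 19
Cheapest insertion is between stop 1 and stop 3, adding 6.
New total = 59 + 6 = 65.

+6 m — insert stop 4 between stop 1 and stop 3.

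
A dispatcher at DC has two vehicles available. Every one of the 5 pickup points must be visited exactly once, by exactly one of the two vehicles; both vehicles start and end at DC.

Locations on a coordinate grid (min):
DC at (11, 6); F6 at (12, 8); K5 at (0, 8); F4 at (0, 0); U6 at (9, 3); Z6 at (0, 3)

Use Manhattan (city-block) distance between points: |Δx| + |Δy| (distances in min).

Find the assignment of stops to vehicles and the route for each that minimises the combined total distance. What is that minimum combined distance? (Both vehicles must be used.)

44 min — the smallest possible combined total.

There are 2^4 − 1 = 15 ways to divide the 5 stops into two non-empty groups. For each, the best each vehicle can do is its own shortest tour through its group:
  {F6} + {K5, F4, U6, Z6}: 6 + 38 = 44
  {K5} + {F6, F4, U6, Z6}: 26 + 40 = 66
  {F6, K5} + {F4, U6, Z6}: 28 + 34 = 62
  {F4} + {F6, K5, U6, Z6}: 34 + 34 = 68
  {F6, F4} + {K5, U6, Z6}: 40 + 32 = 72
  {K5, F4} + {F6, U6, Z6}: 38 + 34 = 72
  … (15 splits in total)
Best: vehicle 1 DC → F6 → DC = 6; vehicle 2 DC → K5 → F4 → Z6 → U6 → DC = 38; combined 44.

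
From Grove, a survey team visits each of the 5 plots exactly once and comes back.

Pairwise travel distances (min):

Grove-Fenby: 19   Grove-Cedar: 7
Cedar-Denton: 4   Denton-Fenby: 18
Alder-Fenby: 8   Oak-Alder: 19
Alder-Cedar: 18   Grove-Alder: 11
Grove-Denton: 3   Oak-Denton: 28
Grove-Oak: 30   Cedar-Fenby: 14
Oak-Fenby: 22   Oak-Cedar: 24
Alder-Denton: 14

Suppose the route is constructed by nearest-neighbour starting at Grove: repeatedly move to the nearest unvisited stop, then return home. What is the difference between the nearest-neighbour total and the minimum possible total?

Grove: Denton=3, Cedar=7, Alder=11, Fenby=19, Oak=30 ⇒ Denton
Denton: Cedar=4, Alder=14, Fenby=18, Oak=28 ⇒ Cedar
Cedar: Fenby=14, Alder=18, Oak=24 ⇒ Fenby
Fenby: Alder=8, Oak=22 ⇒ Alder
Alder: Oak=19 ⇒ Oak
NN route Grove → Denton → Cedar → Fenby → Alder → Oak → Grove costs 78.
Optimal: Grove → Alder → Fenby → Oak → Cedar → Denton → Grove costs 72 (by enumerating all 60 distinct tours).
Excess = 78 − 72 = 6.

The nearest-neighbour route is 6 min longer than optimal.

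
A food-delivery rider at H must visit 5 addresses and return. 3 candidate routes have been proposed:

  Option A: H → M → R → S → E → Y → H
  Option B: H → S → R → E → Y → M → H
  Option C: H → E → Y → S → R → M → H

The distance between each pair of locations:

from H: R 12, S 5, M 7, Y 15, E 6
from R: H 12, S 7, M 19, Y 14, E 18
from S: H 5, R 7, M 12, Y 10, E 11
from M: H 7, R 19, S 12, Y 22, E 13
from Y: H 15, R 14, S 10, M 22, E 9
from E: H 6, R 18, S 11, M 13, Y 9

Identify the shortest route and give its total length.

Option A: 7 + 19 + 7 + 11 + 9 + 15 = 68
Option B: 5 + 7 + 18 + 9 + 22 + 7 = 68
Option C: 6 + 9 + 10 + 7 + 19 + 7 = 58

Shortest is Option C, total 58.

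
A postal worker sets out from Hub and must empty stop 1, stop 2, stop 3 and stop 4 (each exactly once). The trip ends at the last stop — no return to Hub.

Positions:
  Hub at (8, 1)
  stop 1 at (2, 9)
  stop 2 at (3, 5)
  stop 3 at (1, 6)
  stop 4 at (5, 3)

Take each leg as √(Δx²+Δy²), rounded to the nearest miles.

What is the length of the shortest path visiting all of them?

Minimum one-way distance = 12 miles.

There are 4! = 24 possible orderings.
Hub - stop 1 - stop 2 - stop 3 - stop 4: 10+4+2+5 = 21
Hub - stop 1 - stop 2 - stop 4 - stop 3: 10+4+3+5 = 22
Hub - stop 1 - stop 3 - stop 2 - stop 4: 10+3+2+3 = 18
Hub - stop 1 - stop 3 - stop 4 - stop 2: 10+3+5+3 = 21
Hub - stop 1 - stop 4 - stop 2 - stop 3: 10+7+3+2 = 22
Hub - stop 1 - stop 4 - stop 3 - stop 2: 10+7+5+2 = 24
Hub - stop 2 - stop 1 - stop 3 - stop 4: 6+4+3+5 = 18
Hub - stop 2 - stop 1 - stop 4 - stop 3: 6+4+7+5 = 22
Hub - stop 2 - stop 3 - stop 1 - stop 4: 6+2+3+7 = 18
Hub - stop 2 - stop 3 - stop 4 - stop 1: 6+2+5+7 = 20
Hub - stop 2 - stop 4 - stop 1 - stop 3: 6+3+7+3 = 19
Hub - stop 2 - stop 4 - stop 3 - stop 1: 6+3+5+3 = 17
Hub - stop 3 - stop 1 - stop 2 - stop 4: 9+3+4+3 = 19
Hub - stop 3 - stop 1 - stop 4 - stop 2: 9+3+7+3 = 22
… (10 more)
Hub - stop 4 - stop 2 - stop 3 - stop 1: 4+3+2+3 = 12  ← best
The minimum is 12.
One shortest path: Hub → stop 4 → stop 2 → stop 3 → stop 1.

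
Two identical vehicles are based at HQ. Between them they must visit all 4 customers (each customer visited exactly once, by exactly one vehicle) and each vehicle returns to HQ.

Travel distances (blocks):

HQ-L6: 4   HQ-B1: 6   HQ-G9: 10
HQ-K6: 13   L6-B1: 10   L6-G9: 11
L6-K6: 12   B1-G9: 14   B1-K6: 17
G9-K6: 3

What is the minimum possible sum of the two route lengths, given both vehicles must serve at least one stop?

41 blocks — the smallest possible combined total.

There are 2^3 − 1 = 7 ways to divide the 4 stops into two non-empty groups. For each, the best each vehicle can do is its own shortest tour through its group:
  {L6} + {B1, G9, K6}: 8 + 36 = 44
  {B1} + {L6, G9, K6}: 12 + 29 = 41
  {L6, B1} + {G9, K6}: 20 + 26 = 46
  {G9} + {L6, B1, K6}: 20 + 39 = 59
  {L6, G9} + {B1, K6}: 25 + 36 = 61
  {B1, G9} + {L6, K6}: 30 + 29 = 59
  … (7 splits in total)
Best: vehicle 1 HQ → B1 → HQ = 12; vehicle 2 HQ → L6 → K6 → G9 → HQ = 29; combined 41.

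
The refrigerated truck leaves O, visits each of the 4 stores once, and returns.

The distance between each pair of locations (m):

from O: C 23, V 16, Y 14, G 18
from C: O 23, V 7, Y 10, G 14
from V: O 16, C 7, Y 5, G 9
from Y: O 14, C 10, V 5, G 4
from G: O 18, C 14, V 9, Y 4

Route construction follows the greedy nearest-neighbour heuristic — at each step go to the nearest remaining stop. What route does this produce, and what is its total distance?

57 m along O → Y → G → V → C → O.

From O: distances to unvisited — Y=14, V=16, G=18, C=23. Nearest is Y (14).
From Y: distances to unvisited — G=4, V=5, C=10. Nearest is G (4).
From G: distances to unvisited — V=9, C=14. Nearest is V (9).
From V: distances to unvisited — C=7. Nearest is C (7).
Return C→O: 23.
Total = 14 + 4 + 9 + 7 + 23 = 57.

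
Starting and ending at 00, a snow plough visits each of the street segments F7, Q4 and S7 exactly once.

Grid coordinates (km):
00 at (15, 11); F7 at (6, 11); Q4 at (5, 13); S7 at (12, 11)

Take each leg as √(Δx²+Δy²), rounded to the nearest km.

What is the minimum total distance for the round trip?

Minimum total distance: 21 km.

There are 3 distinct closed tours to check (reversals are equivalent).
00-F7-Q4-S7-00: 9+2+7+3 = 21
00-F7-S7-Q4-00: 9+6+7+10 = 32
00-Q4-F7-S7-00: 10+2+6+3 = 21
The minimum is 21.
One optimal route: 00 → F7 → Q4 → S7 → 00 (or its reverse).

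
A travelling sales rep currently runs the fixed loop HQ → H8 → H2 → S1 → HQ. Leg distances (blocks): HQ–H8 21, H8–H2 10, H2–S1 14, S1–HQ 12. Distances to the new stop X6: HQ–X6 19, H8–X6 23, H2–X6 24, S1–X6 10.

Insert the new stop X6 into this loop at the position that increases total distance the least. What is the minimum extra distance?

Insertion cost between consecutive stops i–j is d(i,X6) + d(X6,j) − d(i,j):
  between HQ and H8: 19 + 23 − 21 = 21
  between H8 and H2: 23 + 24 − 10 = 37
  between H2 and S1: 24 + 10 − 14 = 20
  between S1 and HQ: 10 + 19 − 12 = 17
Cheapest insertion is between S1 and HQ, adding 17.
New total = 57 + 17 = 74.

Minimum extra distance: 17 blocks, inserting X6 between S1 and HQ.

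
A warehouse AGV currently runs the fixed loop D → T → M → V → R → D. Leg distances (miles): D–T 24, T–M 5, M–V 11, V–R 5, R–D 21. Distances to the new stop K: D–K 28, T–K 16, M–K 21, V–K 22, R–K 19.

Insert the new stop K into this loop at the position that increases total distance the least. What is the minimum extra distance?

Insertion cost between consecutive stops i–j is d(i,K) + d(K,j) − d(i,j):
  between D and T: 28 + 16 − 24 = 20
  between T and M: 16 + 21 − 5 = 32
  between M and V: 21 + 22 − 11 = 32
  between V and R: 22 + 19 − 5 = 36
  between R and D: 19 + 28 − 21 = 26
Cheapest insertion is between D and T, adding 20.
New total = 66 + 20 = 86.

Adding 20 miles by placing K on the D–T leg.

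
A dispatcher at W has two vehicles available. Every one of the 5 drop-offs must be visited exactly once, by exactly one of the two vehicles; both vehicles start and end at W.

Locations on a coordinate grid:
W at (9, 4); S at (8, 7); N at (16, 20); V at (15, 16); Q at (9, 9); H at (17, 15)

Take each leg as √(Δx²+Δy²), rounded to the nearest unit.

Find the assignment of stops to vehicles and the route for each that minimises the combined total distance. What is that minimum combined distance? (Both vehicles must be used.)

There are 2^4 − 1 = 15 ways to divide the 5 stops into two non-empty groups. For each, the best each vehicle can do is its own shortest tour through its group:
  {S} + {N, V, Q, H}: 6 + 37 = 43
  {N} + {S, V, Q, H}: 34 + 30 = 64
  {S, N} + {V, Q, H}: 35 + 30 = 65
  {V} + {S, N, Q, H}: 26 + 37 = 63
  {S, V} + {N, Q, H}: 27 + 37 = 64
  {N, V} + {S, Q, H}: 34 + 29 = 63
  … (15 splits in total)
Best: vehicle 1 W → S → W = 6; vehicle 2 W → V → N → H → Q → W = 37; combined 43.

43 — the smallest possible combined total.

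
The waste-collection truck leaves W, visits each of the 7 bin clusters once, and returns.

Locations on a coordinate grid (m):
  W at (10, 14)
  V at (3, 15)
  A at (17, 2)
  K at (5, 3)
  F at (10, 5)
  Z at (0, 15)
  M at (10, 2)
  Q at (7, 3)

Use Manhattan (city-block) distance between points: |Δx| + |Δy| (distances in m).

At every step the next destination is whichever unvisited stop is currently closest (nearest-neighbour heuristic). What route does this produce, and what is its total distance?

Nearest-neighbour total = 66 m; route W → V → Z → K → Q → M → F → A → W.

W → [V:8 / F:9 / Z:11 / M:12 / Q:14 / K:16 / A:19] → V (8)
V → [Z:3 / K:14 / Q:16 / F:17 / M:20 / A:27] → Z (3)
Z → [K:17 / Q:19 / F:20 / M:23 / A:30] → K (17)
K → [Q:2 / M:6 / F:7 / A:13] → Q (2)
Q → [M:4 / F:5 / A:11] → M (4)
M → [F:3 / A:7] → F (3)
F → [A:10] → A (10)
Return A→W: 19.
Total = 8 + 3 + 17 + 2 + 4 + 3 + 10 + 19 = 66.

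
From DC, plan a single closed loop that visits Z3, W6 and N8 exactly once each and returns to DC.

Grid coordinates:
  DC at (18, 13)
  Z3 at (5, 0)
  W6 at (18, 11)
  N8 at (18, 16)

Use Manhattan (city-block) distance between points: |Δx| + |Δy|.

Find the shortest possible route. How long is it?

With 3 stops there are 3!/2 = 3 distinct round trips (a route and its reverse cost the same).
DC → Z3 → W6 → N8 → DC: 26+24+5+3 = 58
DC → Z3 → N8 → W6 → DC: 26+29+5+2 = 62
DC → W6 → Z3 → N8 → DC: 2+24+29+3 = 58
The minimum is 58.
One optimal route: DC → Z3 → W6 → N8 → DC (or its reverse).

58 — the shortest possible round trip.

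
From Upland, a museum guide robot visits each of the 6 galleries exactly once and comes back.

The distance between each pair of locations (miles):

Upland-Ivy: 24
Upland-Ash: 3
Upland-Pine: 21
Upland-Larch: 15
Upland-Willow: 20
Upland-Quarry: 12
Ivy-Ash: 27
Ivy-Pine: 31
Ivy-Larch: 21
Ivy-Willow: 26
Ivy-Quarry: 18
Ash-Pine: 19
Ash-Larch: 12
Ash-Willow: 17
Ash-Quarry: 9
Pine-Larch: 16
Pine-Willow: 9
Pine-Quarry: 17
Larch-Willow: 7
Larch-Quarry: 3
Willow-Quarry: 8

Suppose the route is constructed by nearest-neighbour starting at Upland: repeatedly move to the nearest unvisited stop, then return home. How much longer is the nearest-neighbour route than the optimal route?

3 miles longer than the optimal tour.

From Upland: Ash=3, Quarry=12, Larch=15, Willow=20, Pine=21, Ivy=24 → choose Ash (3).
From Ash: Quarry=9, Larch=12, Willow=17, Pine=19, Ivy=27 → choose Quarry (9).
From Quarry: Larch=3, Willow=8, Pine=17, Ivy=18 → choose Larch (3).
From Larch: Willow=7, Pine=16, Ivy=21 → choose Willow (7).
From Willow: Pine=9, Ivy=26 → choose Pine (9).
From Pine: Ivy=31 → choose Ivy (31).
NN route Upland → Ash → Quarry → Larch → Willow → Pine → Ivy → Upland costs 86.
Optimal: Upland → Ivy → Quarry → Larch → Willow → Pine → Ash → Upland costs 83 (by enumerating all 360 distinct tours).
Excess = 86 − 83 = 3.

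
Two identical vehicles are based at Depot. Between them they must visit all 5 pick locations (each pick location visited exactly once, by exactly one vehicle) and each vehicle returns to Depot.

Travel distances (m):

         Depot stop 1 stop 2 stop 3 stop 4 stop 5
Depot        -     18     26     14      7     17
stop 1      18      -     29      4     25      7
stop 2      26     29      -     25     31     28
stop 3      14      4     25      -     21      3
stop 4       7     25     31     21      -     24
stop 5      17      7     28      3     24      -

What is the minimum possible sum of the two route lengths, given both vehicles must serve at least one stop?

93 m — the smallest possible combined total.

Check every non-empty split of the stops between the two vehicles; for each half take its own optimal tour:
  {stop 1} + {stop 2, stop 3, stop 4, stop 5}: 36 + 83 = 119
  {stop 2} + {stop 1, stop 3, stop 4, stop 5}: 52 + 56 = 108
  {stop 1, stop 2} + {stop 3, stop 4, stop 5}: 73 + 48 = 121
  {stop 3} + {stop 1, stop 2, stop 4, stop 5}: 28 + 91 = 119
  {stop 1, stop 3} + {stop 2, stop 4, stop 5}: 36 + 83 = 119
  {stop 2, stop 3} + {stop 1, stop 4, stop 5}: 65 + 56 = 121
  … (15 splits in total)
  {stop 4} + {stop 1, stop 2, stop 3, stop 5}: 14 + 79 = 93  ← best
Best: vehicle 1 Depot → stop 4 → Depot = 14; vehicle 2 Depot → stop 1 → stop 3 → stop 5 → stop 2 → Depot = 79; combined 93.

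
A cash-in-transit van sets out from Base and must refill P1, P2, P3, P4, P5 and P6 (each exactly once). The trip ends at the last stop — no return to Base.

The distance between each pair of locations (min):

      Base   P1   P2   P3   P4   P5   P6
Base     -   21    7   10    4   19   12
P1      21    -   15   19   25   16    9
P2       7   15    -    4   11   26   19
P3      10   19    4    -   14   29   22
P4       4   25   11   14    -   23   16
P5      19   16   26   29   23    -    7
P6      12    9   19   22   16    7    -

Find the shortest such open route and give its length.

There are 6! = 720 possible orderings.
Base → P1 → P2 → P3 → P4 → P5 → P6: 21+15+4+14+23+7 = 84
Base → P1 → P2 → P3 → P4 → P6 → P5: 21+15+4+14+16+7 = 77
Base → P1 → P2 → P3 → P5 → P4 → P6: 21+15+4+29+23+16 = 108
Base → P1 → P2 → P3 → P5 → P6 → P4: 21+15+4+29+7+16 = 92
Base → P1 → P2 → P3 → P6 → P4 → P5: 21+15+4+22+16+23 = 101
Base → P1 → P2 → P3 → P6 → P5 → P4: 21+15+4+22+7+23 = 92
Base → P1 → P2 → P4 → P3 → P5 → P6: 21+15+11+14+29+7 = 97
Base → P1 → P2 → P4 → P3 → P6 → P5: 21+15+11+14+22+7 = 90
… (712 more)
Base → P4 → P3 → P2 → P1 → P6 → P5: 4+14+4+15+9+7 = 53  ← best
The minimum is 53.
One shortest path: Base → P4 → P3 → P2 → P1 → P6 → P5.

53 min — the minimum one-way total.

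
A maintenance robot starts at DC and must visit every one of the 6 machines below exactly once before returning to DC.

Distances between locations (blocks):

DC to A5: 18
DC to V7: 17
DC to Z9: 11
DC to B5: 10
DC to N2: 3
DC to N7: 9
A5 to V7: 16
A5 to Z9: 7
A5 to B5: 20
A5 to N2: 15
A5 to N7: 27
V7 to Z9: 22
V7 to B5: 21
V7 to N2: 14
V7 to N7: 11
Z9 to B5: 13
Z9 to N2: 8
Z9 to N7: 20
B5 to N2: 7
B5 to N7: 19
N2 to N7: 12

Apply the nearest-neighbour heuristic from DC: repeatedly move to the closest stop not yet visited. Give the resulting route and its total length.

66 blocks along DC → N2 → B5 → Z9 → A5 → V7 → N7 → DC.

DC → [N2:3 / N7:9 / B5:10 / Z9:11 / V7:17 / A5:18] → N2 (3)
N2 → [B5:7 / Z9:8 / N7:12 / V7:14 / A5:15] → B5 (7)
B5 → [Z9:13 / N7:19 / A5:20 / V7:21] → Z9 (13)
Z9 → [A5:7 / N7:20 / V7:22] → A5 (7)
A5 → [V7:16 / N7:27] → V7 (16)
V7 → [N7:11] → N7 (11)
Return N7→DC: 9.
Total = 3 + 7 + 13 + 7 + 16 + 11 + 9 = 66.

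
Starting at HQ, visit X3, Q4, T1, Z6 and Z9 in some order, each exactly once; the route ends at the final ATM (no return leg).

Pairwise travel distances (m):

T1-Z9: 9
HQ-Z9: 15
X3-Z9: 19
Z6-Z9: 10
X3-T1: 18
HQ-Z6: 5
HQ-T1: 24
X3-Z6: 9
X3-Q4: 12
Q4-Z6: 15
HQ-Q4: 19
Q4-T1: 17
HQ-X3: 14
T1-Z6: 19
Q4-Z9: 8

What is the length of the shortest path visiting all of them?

Shortest open route: 43 m.

There are 5! = 120 possible orderings.
HQ - X3 - Q4 - T1 - Z6 - Z9: 14+12+17+19+10 = 72
HQ - X3 - Q4 - T1 - Z9 - Z6: 14+12+17+9+10 = 62
HQ - X3 - Q4 - Z6 - T1 - Z9: 14+12+15+19+9 = 69
HQ - X3 - Q4 - Z6 - Z9 - T1: 14+12+15+10+9 = 60
HQ - X3 - Q4 - Z9 - T1 - Z6: 14+12+8+9+19 = 62
HQ - X3 - Q4 - Z9 - Z6 - T1: 14+12+8+10+19 = 63
HQ - X3 - T1 - Q4 - Z6 - Z9: 14+18+17+15+10 = 74
HQ - X3 - T1 - Q4 - Z9 - Z6: 14+18+17+8+10 = 67
HQ - X3 - T1 - Z6 - Q4 - Z9: 14+18+19+15+8 = 74
HQ - X3 - T1 - Z6 - Z9 - Q4: 14+18+19+10+8 = 69
HQ - X3 - T1 - Z9 - Q4 - Z6: 14+18+9+8+15 = 64
HQ - X3 - T1 - Z9 - Z6 - Q4: 14+18+9+10+15 = 66
HQ - X3 - Z6 - Q4 - T1 - Z9: 14+9+15+17+9 = 64
HQ - X3 - Z6 - Q4 - Z9 - T1: 14+9+15+8+9 = 55
… (106 more)
HQ - Z6 - X3 - Q4 - Z9 - T1: 5+9+12+8+9 = 43  ← best
The minimum is 43.
One shortest path: HQ → Z6 → X3 → Q4 → Z9 → T1.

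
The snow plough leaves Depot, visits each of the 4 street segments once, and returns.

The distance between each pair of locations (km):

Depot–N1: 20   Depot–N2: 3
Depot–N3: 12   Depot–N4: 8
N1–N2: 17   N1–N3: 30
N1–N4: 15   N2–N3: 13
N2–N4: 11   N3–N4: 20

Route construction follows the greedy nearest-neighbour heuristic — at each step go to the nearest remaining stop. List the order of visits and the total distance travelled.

71 km along Depot → N2 → N4 → N1 → N3 → Depot.

Depot → [N2:3 / N4:8 / N3:12 / N1:20] → N2 (3)
N2 → [N4:11 / N3:13 / N1:17] → N4 (11)
N4 → [N1:15 / N3:20] → N1 (15)
N1 → [N3:30] → N3 (30)
Return N3→Depot: 12.
Total = 3 + 11 + 15 + 30 + 12 = 71.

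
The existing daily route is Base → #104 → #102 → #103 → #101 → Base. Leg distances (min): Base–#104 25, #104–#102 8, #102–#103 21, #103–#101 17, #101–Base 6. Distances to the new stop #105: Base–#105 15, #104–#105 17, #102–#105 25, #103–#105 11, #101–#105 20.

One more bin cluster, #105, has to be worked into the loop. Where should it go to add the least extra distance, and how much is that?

Insertion cost between consecutive stops i–j is d(i,#105) + d(#105,j) − d(i,j):
  between Base and #104: 15 + 17 − 25 = 7
  between #104 and #102: 17 + 25 − 8 = 34
  between #102 and #103: 25 + 11 − 21 = 15
  between #103 and #101: 11 + 20 − 17 = 14
  between #101 and Base: 20 + 15 − 6 = 29
Cheapest insertion is between Base and #104, adding 7.
New total = 77 + 7 = 84.

Adding 7 min by placing #105 on the Base–#104 leg.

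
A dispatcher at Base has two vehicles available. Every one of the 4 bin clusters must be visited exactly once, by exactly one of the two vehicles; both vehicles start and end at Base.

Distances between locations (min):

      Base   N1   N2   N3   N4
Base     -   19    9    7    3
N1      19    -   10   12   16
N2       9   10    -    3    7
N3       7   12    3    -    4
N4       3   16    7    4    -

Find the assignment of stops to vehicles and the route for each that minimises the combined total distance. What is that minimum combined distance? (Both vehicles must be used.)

Try each way of splitting the stops between the two vehicles (each non-empty) and, for each split, find the best tour for each vehicle:
  {N1} + {N2, N3, N4}: 38 + 19 = 57
  {N2} + {N1, N3, N4}: 18 + 38 = 56
  {N1, N2} + {N3, N4}: 38 + 14 = 52
  {N3} + {N1, N2, N4}: 14 + 38 = 52
  {N1, N3} + {N2, N4}: 38 + 19 = 57
  {N2, N3} + {N1, N4}: 19 + 38 = 57
  … (7 splits in total)
  {N1, N2, N3} + {N4}: 38 + 6 = 44  ← best
Best: vehicle 1 Base → N2 → N1 → N3 → Base = 38; vehicle 2 Base → N4 → Base = 6; combined 44.

Minimum combined distance: 44 min.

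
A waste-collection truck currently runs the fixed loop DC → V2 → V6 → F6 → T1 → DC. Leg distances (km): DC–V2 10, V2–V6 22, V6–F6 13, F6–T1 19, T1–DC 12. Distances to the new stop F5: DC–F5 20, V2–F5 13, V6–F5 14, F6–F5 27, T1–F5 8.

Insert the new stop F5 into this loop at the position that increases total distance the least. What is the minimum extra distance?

+5 km — insert F5 between V2 and V6.

Insertion cost between consecutive stops i–j is d(i,F5) + d(F5,j) − d(i,j):
  between DC and V2: 20 + 13 − 10 = 23
  between V2 and V6: 13 + 14 − 22 = 5
  between V6 and F6: 14 + 27 − 13 = 28
  between F6 and T1: 27 + 8 − 19 = 16
  between T1 and DC: 8 + 20 − 12 = 16
Cheapest insertion is between V2 and V6, adding 5.
New total = 76 + 5 = 81.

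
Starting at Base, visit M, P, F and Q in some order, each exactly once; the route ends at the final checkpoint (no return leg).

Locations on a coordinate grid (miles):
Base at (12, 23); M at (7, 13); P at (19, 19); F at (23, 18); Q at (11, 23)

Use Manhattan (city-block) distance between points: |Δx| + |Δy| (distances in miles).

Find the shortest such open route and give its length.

38 miles — the minimum one-way total.

There are 4! = 24 possible orderings.
Base → M → P → F → Q: 15+18+5+17 = 55
Base → M → P → Q → F: 15+18+12+17 = 62
Base → M → F → P → Q: 15+21+5+12 = 53
Base → M → F → Q → P: 15+21+17+12 = 65
Base → M → Q → P → F: 15+14+12+5 = 46
Base → M → Q → F → P: 15+14+17+5 = 51
Base → P → M → F → Q: 11+18+21+17 = 67
Base → P → M → Q → F: 11+18+14+17 = 60
Base → P → F → M → Q: 11+5+21+14 = 51
Base → P → F → Q → M: 11+5+17+14 = 47
Base → P → Q → M → F: 11+12+14+21 = 58
Base → P → Q → F → M: 11+12+17+21 = 61
Base → F → M → P → Q: 16+21+18+12 = 67
Base → F → M → Q → P: 16+21+14+12 = 63
… (10 more)
Base → Q → M → P → F: 1+14+18+5 = 38  ← best
The minimum is 38.
One shortest path: Base → Q → M → P → F.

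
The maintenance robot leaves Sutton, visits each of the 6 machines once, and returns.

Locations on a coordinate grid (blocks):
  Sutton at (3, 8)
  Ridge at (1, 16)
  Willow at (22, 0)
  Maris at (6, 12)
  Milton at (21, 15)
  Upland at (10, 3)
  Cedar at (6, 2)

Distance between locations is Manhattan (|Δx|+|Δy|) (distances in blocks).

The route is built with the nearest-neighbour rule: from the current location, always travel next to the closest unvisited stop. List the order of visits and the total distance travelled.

Nearest-neighbour total = 96 blocks; route Sutton → Maris → Ridge → Cedar → Upland → Willow → Milton → Sutton.

Sutton → [Maris:7 / Cedar:9 / Ridge:10 / Upland:12 / Milton:25 / Willow:27] → Maris (7)
Maris → [Ridge:9 / Cedar:10 / Upland:13 / Milton:18 / Willow:28] → Ridge (9)
Ridge → [Cedar:19 / Milton:21 / Upland:22 / Willow:37] → Cedar (19)
Cedar → [Upland:5 / Willow:18 / Milton:28] → Upland (5)
Upland → [Willow:15 / Milton:23] → Willow (15)
Willow → [Milton:16] → Milton (16)
Return Milton→Sutton: 25.
Total = 7 + 9 + 19 + 5 + 15 + 16 + 25 = 96.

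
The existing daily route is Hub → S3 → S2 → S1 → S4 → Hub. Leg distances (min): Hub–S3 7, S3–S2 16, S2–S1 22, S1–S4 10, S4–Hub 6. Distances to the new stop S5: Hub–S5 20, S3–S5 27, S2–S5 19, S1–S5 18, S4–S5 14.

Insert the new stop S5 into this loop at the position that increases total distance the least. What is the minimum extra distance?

Insertion cost between consecutive stops i–j is d(i,S5) + d(S5,j) − d(i,j):
  between Hub and S3: 20 + 27 − 7 = 40
  between S3 and S2: 27 + 19 − 16 = 30
  between S2 and S1: 19 + 18 − 22 = 15
  between S1 and S4: 18 + 14 − 10 = 22
  between S4 and Hub: 14 + 20 − 6 = 28
Cheapest insertion is between S2 and S1, adding 15.
New total = 61 + 15 = 76.

+15 min — insert S5 between S2 and S1.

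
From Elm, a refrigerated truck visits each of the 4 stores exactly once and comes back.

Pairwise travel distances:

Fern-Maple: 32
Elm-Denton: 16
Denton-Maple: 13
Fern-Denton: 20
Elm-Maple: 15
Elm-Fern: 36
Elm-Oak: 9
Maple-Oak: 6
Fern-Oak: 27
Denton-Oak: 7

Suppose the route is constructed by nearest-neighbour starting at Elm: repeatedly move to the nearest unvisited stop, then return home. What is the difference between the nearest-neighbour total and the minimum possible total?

Elm: Oak=9, Maple=15, Denton=16, Fern=36 ⇒ Oak
Oak: Maple=6, Denton=7, Fern=27 ⇒ Maple
Maple: Denton=13, Fern=32 ⇒ Denton
Denton: Fern=20 ⇒ Fern
NN route Elm → Oak → Maple → Denton → Fern → Elm costs 84.
Optimal: Elm → Denton → Fern → Maple → Oak → Elm costs 83 (by enumerating all 12 distinct tours).
Excess = 84 − 83 = 1.

1 longer than the optimal tour.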